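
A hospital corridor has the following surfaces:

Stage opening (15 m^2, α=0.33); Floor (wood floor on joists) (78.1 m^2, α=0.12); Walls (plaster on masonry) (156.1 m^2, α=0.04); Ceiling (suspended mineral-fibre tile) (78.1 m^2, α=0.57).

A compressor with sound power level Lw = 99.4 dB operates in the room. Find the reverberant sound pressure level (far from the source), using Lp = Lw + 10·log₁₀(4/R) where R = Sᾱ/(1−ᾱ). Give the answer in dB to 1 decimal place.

A = 65.083 sabins; S = 327.3 m^2.
ᾱ = 65.083/327.3 = 0.1988; R = Sᾱ/(1−ᾱ) = 65.083/(1−0.1988) = 81.232 m^2.
Lp = 99.4 + 10·log₁₀(4/81.232) = 99.4 + (-13.08) = 86.3 dB.

86.3 dB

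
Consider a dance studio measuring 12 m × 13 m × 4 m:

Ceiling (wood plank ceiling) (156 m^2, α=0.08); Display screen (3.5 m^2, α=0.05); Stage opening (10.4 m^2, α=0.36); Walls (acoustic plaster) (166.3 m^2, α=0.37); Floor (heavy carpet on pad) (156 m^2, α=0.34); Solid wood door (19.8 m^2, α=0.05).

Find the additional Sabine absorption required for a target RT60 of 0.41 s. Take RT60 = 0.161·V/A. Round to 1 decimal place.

A₁ = Σ Sᵢαᵢ = 156×0.08 + 3.5×0.05 + 10.4×0.36 + 166.3×0.37 + 156×0.34 + 19.8×0.05 = 131.960 sabins.
Target A₂ = 0.161·624/0.41 = 245.034 sabins (V = 624 m³).
Shortfall: 245.034 − 131.960 = 113.1 sabins.

113.1 sabins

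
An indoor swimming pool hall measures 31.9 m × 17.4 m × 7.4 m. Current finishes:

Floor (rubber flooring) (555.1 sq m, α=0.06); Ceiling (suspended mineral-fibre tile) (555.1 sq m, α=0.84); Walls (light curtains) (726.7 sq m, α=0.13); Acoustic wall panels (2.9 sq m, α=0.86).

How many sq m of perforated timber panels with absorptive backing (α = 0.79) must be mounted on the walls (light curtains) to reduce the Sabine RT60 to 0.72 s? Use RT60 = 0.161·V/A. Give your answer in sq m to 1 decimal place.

487.8

A₁ = Σ Sᵢαᵢ = 555.1×0.06 + 555.1×0.84 + 726.7×0.13 + 2.9×0.86 = 596.555 sabins.
Required A₂ = 0.161·4107.444/0.72 = 918.470 sabins.
ΔA needed = 918.470 − 596.555 = 321.915 sabins.
Net gain per sq m: Δα = 0.79 − 0.13 = 0.66.
Area = ΔA/Δα = 321.915/0.66 = 487.8 sq m.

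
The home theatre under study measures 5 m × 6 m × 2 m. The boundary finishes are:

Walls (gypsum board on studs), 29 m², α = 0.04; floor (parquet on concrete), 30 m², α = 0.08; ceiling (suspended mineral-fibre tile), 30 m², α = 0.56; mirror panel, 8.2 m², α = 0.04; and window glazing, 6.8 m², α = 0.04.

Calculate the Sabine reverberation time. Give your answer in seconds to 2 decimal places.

Equivalent absorption area: A = 29×0.04 + 30×0.08 + 30×0.56 + 8.2×0.04 + 6.8×0.04 = 20.960 m².
Volume V = 5 × 6 × 2 = 60 m³.
T = 0.161 V/A = 0.161·60/20.960 = 0.46 s.

0.46 s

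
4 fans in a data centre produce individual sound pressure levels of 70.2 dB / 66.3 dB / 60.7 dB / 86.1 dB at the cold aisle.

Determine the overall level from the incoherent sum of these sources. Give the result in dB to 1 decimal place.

86.3 dB

Σ 10^(Lᵢ/10) = 4.233e+08.
L_total = 10·log₁₀(4.233e+08) = 86.3 dB.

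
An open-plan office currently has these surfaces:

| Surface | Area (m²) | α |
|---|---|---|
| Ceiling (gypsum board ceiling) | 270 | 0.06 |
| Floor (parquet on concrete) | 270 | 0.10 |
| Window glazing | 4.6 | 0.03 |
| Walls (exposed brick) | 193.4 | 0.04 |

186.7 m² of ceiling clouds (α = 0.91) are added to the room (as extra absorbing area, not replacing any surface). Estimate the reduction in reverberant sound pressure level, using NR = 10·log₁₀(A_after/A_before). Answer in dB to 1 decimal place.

6.4 dB

Equivalent absorption area: A_before = 270×0.06 + 270×0.10 + 4.6×0.03 + 193.4×0.04 = 51.074 m².
Treatment contributes 186.7·0.91 = 169.897 sabins.
A_after = 51.074 + 169.897 = 220.971 sabins.
NR = 10·log₁₀(220.971/51.074) = 6.4 dB.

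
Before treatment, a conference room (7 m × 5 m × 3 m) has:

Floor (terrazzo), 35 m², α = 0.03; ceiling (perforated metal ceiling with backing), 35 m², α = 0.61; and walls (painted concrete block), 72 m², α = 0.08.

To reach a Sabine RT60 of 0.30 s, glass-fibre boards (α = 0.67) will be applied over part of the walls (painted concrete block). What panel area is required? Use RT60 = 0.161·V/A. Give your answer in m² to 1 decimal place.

Total absorption A₁ = 35×0.03 + 35×0.61 + 72×0.08
  = 1.050 + 21.350 + 5.760 = 28.160 m² sabins.
Required A₂ = 0.161·105/0.30 = 56.350 sabins.
ΔA needed = 56.350 − 28.160 = 28.190 sabins.
Net gain per m²: Δα = 0.67 − 0.08 = 0.59.
Area = ΔA/Δα = 28.190/0.59 = 47.8 m².

47.8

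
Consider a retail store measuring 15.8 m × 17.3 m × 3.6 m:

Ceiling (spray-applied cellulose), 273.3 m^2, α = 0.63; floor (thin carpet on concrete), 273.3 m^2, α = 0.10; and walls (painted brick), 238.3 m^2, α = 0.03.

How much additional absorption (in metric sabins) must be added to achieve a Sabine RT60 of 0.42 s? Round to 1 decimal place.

Total absorption A₁ = 273.3×0.63 + 273.3×0.10 + 238.3×0.03
  = 172.179 + 27.330 + 7.149 = 206.658 m^2 sabins.
Target A₂ = 0.161·984.024/0.42 = 377.209 sabins (V = 984.024 m³).
Shortfall: 377.209 − 206.658 = 170.6 sabins.

170.6 sabins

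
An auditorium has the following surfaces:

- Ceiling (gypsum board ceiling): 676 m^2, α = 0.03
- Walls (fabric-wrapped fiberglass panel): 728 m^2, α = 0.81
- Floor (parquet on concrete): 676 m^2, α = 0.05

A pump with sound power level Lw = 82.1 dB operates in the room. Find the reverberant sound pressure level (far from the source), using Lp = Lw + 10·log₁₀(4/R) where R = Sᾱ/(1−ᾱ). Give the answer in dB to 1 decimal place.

58.4 dB

A = 643.760 sabins; S = 2080.0 m^2.
ᾱ = 643.760/2080.0 = 0.3095; R = Sᾱ/(1−ᾱ) = 643.760/(1−0.3095) = 932.310 m^2.
Lp = Lw + 10 log₁₀(4/R) = 82.1 -23.68 = 58.4 dB.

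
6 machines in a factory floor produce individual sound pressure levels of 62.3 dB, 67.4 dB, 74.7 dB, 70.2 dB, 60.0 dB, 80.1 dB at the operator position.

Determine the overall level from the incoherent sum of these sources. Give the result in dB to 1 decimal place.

Σ 10^(Lᵢ/10) = 1.505e+08.
Back to dB: 10·log₁₀ Σ = 81.8 dB.

81.8 dB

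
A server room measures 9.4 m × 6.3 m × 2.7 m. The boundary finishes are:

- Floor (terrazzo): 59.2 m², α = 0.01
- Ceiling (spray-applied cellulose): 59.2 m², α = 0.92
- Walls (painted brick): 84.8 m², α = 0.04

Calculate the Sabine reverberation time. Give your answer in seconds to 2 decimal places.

Summing Sᵢαᵢ: 0.592 + 54.464 + 3.392 → A = 58.448 sabins.
V = 9.4·6.3·2.7 = 159.894 m³.
RT60 = 0.161 · V / A = 0.161 × 159.894 / 58.448 = 0.44 s.

0.44 s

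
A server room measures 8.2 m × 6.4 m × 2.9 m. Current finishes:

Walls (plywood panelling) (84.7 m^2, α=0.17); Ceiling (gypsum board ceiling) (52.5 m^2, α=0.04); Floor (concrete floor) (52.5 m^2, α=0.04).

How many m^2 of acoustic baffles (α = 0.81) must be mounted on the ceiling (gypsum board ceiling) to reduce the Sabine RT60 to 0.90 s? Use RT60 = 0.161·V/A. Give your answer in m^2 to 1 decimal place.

11.2

Equivalent absorption area: A₁ = 84.7*0.17 + 52.5*0.04 + 52.5*0.04 = 18.599 m^2.
V = 152.192 m³. Target absorption A₂ = 0.161 × 152.192 / 0.90 = 27.225 sabins.
Absorption to add: 27.225 − 18.599 = 8.626 sabins.
Each m^2 of panel replacing the ceiling (gypsum board ceiling) adds (0.81 − 0.04) = 0.77 sabins.
Panel area = 8.626 / 0.77 = 11.2 m^2.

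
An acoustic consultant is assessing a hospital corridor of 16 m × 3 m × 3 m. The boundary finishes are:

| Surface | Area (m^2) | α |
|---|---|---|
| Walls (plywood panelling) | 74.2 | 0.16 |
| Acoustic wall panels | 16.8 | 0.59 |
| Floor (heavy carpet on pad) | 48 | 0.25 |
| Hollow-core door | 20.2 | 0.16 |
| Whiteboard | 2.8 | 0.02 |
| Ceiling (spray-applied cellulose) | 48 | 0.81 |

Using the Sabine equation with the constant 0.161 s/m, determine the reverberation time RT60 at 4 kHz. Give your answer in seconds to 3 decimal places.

A = Σ Sᵢαᵢ = 74.2*0.16 + 16.8*0.59 + 48*0.25 + 20.2*0.16 + 2.8*0.02 + 48*0.81 = 75.952 sabins.
V = 16·3·3 = 144 m³.
Sabine: RT60 = 0.161 × 144 / 75.952 = 0.305 s.

0.305 s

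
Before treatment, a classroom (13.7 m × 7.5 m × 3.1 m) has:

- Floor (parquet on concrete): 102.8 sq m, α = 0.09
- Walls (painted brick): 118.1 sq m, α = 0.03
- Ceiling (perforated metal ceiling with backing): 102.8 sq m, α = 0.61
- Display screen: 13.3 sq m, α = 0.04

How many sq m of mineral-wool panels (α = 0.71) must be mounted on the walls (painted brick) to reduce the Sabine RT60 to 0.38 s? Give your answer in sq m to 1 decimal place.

86.6

Total absorption A₁ = 102.8·0.09 + 118.1·0.03 + 102.8·0.61 + 13.3·0.04
  = 9.252 + 3.543 + 62.708 + 0.532 = 76.035 sq m sabins.
V = 318.525 m³. Target absorption A₂ = 0.161 × 318.525 / 0.38 = 134.954 sabins.
ΔA needed = 134.954 − 76.035 = 58.919 sabins.
Net gain per sq m: Δα = 0.71 − 0.03 = 0.68.
Panel area = 58.919 / 0.68 = 86.6 sq m.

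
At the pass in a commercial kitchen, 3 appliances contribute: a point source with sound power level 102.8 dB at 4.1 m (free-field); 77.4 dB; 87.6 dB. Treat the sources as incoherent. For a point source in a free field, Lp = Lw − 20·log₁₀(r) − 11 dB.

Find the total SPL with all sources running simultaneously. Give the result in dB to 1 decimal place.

Source at 4.1 m: Lp = 102.8 − 20·log₁₀(4.1) − 11 = 79.5 dB.
Σ 10^(Lᵢ/10) = 7.195e+08.
L_total = 10·log₁₀(7.195e+08) = 88.6 dB.

88.6 dB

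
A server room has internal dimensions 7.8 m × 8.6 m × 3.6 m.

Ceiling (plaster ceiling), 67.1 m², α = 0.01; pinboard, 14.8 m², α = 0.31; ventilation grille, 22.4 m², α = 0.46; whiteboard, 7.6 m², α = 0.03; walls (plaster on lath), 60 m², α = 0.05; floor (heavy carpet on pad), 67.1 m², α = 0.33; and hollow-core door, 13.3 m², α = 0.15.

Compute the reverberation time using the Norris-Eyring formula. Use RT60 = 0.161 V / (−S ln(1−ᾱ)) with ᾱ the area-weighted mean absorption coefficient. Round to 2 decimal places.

0.83 sec

S = Σ Sᵢ = 252.3 m².
Σ(Sᵢαᵢ) = 67.1·0.01 + 14.8·0.31 + 22.4·0.46 + 7.6·0.03 + 60·0.05 + 67.1·0.33 + 13.3·0.15 = 42.929.
Mean coefficient ᾱ = A/S = 0.1702.
−S·ln(1−ᾱ) = −252.3 × ln(1 − 0.1702) = 47.072.
V = 7.8 × 8.6 × 3.6 = 241.488 m³.
RT60 = 0.161 × 241.488 / 47.072 = 0.83 s.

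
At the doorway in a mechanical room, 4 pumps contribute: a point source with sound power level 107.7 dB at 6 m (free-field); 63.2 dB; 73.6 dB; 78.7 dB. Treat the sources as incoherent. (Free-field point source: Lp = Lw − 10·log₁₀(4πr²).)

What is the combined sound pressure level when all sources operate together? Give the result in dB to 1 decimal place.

Source at 6 m: Lp = 107.7 − 10·log₁₀(4π·6²) = 107.7 − 10·log₁₀(452.389) = 81.1 dB.
Sum in the linear (power) domain: Σ 10^(Lᵢ/10) = 10^(81.1/10) + 10^(63.2/10) + 10^(73.6/10) + 10^(78.7/10) = 2.28e+08.
L_total = 10·log₁₀(2.28e+08) = 83.6 dB.

83.6 dB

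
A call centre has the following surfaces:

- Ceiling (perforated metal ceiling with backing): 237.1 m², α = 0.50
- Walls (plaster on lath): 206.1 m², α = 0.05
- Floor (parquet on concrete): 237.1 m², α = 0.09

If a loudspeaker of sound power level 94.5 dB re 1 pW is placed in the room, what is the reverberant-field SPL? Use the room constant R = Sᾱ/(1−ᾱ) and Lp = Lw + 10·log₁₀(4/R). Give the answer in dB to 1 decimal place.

A = 150.194 sabins; S = 680.3 m².
ᾱ = 0.2208, so room constant R = A/(1−ᾱ) = 192.754 m².
Lp = 94.5 + 10·log₁₀(4/192.754) = 94.5 + (-16.83) = 77.7 dB.

77.7 dB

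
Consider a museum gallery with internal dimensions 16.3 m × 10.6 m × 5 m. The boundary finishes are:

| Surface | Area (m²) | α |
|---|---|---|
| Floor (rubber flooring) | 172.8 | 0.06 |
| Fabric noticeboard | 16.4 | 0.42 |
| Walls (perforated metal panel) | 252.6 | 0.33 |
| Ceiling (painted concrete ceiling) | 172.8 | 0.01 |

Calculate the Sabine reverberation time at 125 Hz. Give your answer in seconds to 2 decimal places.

1.36 s

Equivalent absorption area: A = 172.8·0.06 + 16.4·0.42 + 252.6·0.33 + 172.8·0.01 = 102.342 m².
Room volume: 863.9 m³.
RT60 = 0.161 · V / A = 0.161 × 863.9 / 102.342 = 1.36 s.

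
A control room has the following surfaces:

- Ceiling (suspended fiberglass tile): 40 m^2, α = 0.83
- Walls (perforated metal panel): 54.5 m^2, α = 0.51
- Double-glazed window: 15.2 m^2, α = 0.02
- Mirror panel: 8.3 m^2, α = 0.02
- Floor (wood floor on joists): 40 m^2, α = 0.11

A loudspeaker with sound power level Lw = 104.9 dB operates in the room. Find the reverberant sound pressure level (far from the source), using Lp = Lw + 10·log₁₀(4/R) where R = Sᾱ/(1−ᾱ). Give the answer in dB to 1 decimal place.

90.4 dB

A = 65.865 sabins; S = 158.0 m^2.
ᾱ = 65.865/158.0 = 0.4169; R = Sᾱ/(1−ᾱ) = 65.865/(1−0.4169) = 112.957 m^2.
Lp = 104.9 + 10·log₁₀(4/112.957) = 104.9 + (-14.51) = 90.4 dB.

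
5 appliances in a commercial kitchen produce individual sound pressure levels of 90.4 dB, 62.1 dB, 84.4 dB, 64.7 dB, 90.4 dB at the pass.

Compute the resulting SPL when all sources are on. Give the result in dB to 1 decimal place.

Sum in the linear (power) domain: Σ 10^(Lᵢ/10) = 10^(90.4/10) + 10^(62.1/10) + 10^(84.4/10) + 10^(64.7/10) + 10^(90.4/10) = 2.473e+09.
Back to dB: 10·log₁₀ Σ = 93.9 dB.

93.9 dB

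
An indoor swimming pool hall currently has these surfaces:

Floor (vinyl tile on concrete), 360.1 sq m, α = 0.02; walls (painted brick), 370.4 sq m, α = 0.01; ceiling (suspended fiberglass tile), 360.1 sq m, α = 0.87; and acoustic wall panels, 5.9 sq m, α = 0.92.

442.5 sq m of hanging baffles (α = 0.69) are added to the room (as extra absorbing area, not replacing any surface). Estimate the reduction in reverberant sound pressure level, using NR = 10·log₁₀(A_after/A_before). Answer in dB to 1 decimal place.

2.8 dB

Equivalent absorption area: A_before = 360.1×0.02 + 370.4×0.01 + 360.1×0.87 + 5.9×0.92 = 329.621 sq m.
Treatment contributes 442.5·0.69 = 305.325 sabins.
New total A_after = 634.946 sabins.
NR = 10·log₁₀(634.946/329.621) = 2.8 dB.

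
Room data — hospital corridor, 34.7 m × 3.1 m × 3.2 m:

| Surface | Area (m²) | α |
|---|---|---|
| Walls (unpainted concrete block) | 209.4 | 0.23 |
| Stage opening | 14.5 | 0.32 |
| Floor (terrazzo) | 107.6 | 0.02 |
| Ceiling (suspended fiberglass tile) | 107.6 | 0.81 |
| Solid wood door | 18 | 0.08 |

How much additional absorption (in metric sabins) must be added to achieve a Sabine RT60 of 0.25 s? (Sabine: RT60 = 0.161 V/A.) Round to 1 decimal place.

78.1 sabins

Total absorption A₁ = 209.4·0.23 + 14.5·0.32 + 107.6·0.02 + 107.6·0.81 + 18·0.08
  = 48.162 + 4.640 + 2.152 + 87.156 + 1.440 = 143.550 m² sabins.
For T = 0.25 s, need A₂ = 0.161·V/T = 0.161·344.224/0.25 = 221.680 sabins.
Additional absorption ΔA = 221.680 − 143.550 = 78.1 sabins.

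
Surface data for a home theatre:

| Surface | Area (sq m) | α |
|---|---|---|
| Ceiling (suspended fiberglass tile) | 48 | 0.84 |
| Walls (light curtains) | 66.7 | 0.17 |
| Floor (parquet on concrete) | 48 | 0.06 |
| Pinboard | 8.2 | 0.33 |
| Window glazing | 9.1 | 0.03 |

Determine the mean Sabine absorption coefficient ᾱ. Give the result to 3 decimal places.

0.320

Total surface area S = 180.0 sq m.
Σ(Sᵢαᵢ) = 48×0.84 + 66.7×0.17 + 48×0.06 + 8.2×0.33 + 9.1×0.03 = 57.518.
ᾱ = A/S = 0.320.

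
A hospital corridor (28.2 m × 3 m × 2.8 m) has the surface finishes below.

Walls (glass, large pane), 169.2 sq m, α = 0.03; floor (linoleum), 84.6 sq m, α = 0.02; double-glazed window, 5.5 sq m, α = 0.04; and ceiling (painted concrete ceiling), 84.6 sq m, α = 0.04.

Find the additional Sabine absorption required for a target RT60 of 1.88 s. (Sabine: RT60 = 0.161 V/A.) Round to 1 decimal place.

A₁ = Σ Sᵢαᵢ = 169.2×0.03 + 84.6×0.02 + 5.5×0.04 + 84.6×0.04 = 10.372 sabins.
V = 236.88 m³. Required absorption A₂ = 0.161 × 236.88 / 1.88 = 20.286 sabins.
Additional absorption ΔA = 20.286 − 10.372 = 9.9 sabins.

9.9 sabins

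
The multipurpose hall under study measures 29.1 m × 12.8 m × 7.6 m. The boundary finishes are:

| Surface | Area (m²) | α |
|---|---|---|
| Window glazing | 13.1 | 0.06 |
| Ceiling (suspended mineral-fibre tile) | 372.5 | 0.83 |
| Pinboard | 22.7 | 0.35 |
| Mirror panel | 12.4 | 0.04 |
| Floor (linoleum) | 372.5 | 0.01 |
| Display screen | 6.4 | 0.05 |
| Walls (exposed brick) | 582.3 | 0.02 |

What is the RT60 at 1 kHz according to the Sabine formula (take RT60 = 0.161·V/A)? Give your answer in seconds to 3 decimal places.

Summing Sᵢαᵢ: 0.786 + 309.175 + 7.945 + 0.496 + 3.725 + 0.320 + 11.646 → A = 334.093 sabins.
Volume V = 29.1 × 12.8 × 7.6 = 2830.848 m³.
RT60 = 0.161 · V / A = 0.161 × 2830.848 / 334.093 = 1.364 s.

1.364 seconds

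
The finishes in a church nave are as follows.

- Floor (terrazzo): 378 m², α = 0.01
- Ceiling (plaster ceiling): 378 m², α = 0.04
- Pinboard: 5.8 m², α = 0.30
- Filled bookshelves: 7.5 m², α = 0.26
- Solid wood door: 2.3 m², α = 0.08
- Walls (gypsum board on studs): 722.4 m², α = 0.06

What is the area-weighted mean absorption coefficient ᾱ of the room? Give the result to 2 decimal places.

0.04

Total surface area S = 1494.0 m².
A = 378×0.01 + 378×0.04 + 5.8×0.30 + 7.5×0.26 + 2.3×0.08 + 722.4×0.06 = 66.118 sabins.
ᾱ = A/S = 0.04.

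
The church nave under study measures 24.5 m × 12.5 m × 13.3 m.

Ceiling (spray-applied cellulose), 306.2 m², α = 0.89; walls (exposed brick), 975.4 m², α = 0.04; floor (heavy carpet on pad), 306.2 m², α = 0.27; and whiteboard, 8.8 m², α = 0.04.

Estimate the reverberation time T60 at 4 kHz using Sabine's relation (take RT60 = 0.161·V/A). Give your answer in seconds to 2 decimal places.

Equivalent absorption area: A = 306.2*0.89 + 975.4*0.04 + 306.2*0.27 + 8.8*0.04 = 394.560 m².
Volume V = 24.5 × 12.5 × 13.3 = 4073.125 m³.
RT60 = 0.161 · V / A = 0.161 × 4073.125 / 394.560 = 1.66 s.

1.66 sec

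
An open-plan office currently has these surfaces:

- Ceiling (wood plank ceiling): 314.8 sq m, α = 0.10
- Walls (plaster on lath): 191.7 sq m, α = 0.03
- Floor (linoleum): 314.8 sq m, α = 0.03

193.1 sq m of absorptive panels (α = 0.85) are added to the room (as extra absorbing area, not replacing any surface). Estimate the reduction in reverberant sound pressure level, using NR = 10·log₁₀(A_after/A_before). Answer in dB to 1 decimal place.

6.5 dB

Total absorption A_before = 314.8·0.10 + 191.7·0.03 + 314.8·0.03
  = 31.480 + 5.751 + 9.444 = 46.675 sq m sabins.
Added absorption = 193.1 × 0.85 = 164.135 sabins.
A_after = 46.675 + 164.135 = 210.810 sabins.
NR = 10·log₁₀(210.810/46.675) = 6.5 dB.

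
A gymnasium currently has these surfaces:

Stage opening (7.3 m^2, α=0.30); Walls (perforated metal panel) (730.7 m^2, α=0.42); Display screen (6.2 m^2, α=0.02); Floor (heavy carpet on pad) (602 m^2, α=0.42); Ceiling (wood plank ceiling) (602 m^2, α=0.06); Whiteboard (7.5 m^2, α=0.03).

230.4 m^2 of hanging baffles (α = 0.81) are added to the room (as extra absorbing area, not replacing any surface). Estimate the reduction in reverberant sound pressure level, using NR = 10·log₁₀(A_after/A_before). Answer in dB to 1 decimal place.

1.2 dB

A_before = Σ Sᵢαᵢ = 7.3×0.30 + 730.7×0.42 + 6.2×0.02 + 602×0.42 + 602×0.06 + 7.5×0.03 = 598.393 sabins.
Treatment contributes 230.4·0.81 = 186.624 sabins.
A_after = 598.393 + 186.624 = 785.017 sabins.
Reduction = 10 log₁₀(A_after/A_before) = 10 log₁₀(1.3119) = 1.2 dB.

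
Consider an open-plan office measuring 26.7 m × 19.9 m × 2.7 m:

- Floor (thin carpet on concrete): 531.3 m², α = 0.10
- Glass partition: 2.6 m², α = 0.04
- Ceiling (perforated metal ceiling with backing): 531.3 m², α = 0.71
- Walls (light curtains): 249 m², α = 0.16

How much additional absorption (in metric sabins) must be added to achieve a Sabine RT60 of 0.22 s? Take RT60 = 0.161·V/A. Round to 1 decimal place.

A₁ = Σ Sᵢαᵢ = 531.3*0.10 + 2.6*0.04 + 531.3*0.71 + 249*0.16 = 470.297 sabins.
V = 1434.591 m³. Required absorption A₂ = 0.161 × 1434.591 / 0.22 = 1049.860 sabins.
ΔA = A₂ − A₁ = 1049.860 − 470.297 = 579.6 sabins.

579.6 sabins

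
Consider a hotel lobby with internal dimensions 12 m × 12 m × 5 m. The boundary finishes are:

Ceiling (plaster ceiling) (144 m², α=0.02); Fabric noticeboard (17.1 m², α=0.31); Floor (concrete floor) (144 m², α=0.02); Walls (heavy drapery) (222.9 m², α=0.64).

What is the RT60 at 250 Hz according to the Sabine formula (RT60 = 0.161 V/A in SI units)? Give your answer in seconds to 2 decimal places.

Summing Sᵢαᵢ: 2.880 + 5.301 + 2.880 + 142.656 → A = 153.717 sabins.
V = 12·12·5 = 720 m³.
Sabine: RT60 = 0.161 × 720 / 153.717 = 0.75 s.

0.75 seconds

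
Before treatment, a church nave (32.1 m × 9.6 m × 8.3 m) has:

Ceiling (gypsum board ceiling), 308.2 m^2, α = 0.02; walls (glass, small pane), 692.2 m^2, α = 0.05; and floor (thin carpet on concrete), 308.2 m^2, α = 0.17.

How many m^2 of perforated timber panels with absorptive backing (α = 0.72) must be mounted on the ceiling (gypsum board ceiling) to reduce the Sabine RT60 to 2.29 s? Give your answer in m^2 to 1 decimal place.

Summing Sᵢαᵢ: 6.164 + 34.610 + 52.394 → A₁ = 93.168 sabins.
V = 2557.728 m³. Target absorption A₂ = 0.161 × 2557.728 / 2.29 = 179.823 sabins.
ΔA needed = 179.823 − 93.168 = 86.655 sabins.
Each m^2 of panel replacing the ceiling (gypsum board ceiling) adds (0.72 − 0.02) = 0.70 sabins.
Area = ΔA/Δα = 86.655/0.70 = 123.8 m^2.

123.8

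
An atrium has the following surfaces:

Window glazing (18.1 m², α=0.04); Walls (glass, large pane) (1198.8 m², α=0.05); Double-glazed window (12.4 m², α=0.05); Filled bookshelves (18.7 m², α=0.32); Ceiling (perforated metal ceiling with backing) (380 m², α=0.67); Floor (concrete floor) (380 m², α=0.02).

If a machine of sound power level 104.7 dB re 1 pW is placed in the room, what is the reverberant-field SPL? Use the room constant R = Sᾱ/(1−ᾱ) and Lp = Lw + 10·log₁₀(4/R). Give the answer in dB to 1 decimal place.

Σ(Sᵢαᵢ) = 18.1×0.04 + 1198.8×0.05 + 12.4×0.05 + 18.7×0.32 + 380×0.67 + 380×0.02 = 329.468; total area S = 2008.0 m².
ᾱ = 329.468/2008.0 = 0.1641; R = Sᾱ/(1−ᾱ) = 329.468/(1−0.1641) = 394.148 m².
Lp = 104.7 + 10·log₁₀(4/394.148) = 104.7 + (-19.94) = 84.8 dB.

84.8 dB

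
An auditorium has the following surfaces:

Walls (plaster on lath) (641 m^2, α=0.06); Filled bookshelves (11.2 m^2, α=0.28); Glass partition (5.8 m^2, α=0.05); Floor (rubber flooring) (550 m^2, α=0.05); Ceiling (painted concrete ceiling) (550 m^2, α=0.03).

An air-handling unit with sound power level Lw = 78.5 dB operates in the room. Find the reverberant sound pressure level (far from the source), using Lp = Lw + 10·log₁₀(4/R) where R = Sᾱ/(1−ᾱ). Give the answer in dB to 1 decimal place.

Σ(Sᵢαᵢ) = 641×0.06 + 11.2×0.28 + 5.8×0.05 + 550×0.05 + 550×0.03 = 85.886; total area S = 1758.0 m^2.
ᾱ = 85.886/1758.0 = 0.0489; R = Sᾱ/(1−ᾱ) = 85.886/(1−0.0489) = 90.302 m^2.
Lp = Lw + 10 log₁₀(4/R) = 78.5 -13.54 = 65.0 dB.

65.0 dB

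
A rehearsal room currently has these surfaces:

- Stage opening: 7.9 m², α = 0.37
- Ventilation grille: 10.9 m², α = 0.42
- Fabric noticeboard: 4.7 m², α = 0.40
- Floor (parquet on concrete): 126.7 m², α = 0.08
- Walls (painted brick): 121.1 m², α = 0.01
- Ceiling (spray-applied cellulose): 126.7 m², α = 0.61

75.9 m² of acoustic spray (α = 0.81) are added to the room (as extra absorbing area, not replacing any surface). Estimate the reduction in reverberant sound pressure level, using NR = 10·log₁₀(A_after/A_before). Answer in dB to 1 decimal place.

2.1 dB

Total absorption A_before = 7.9·0.37 + 10.9·0.42 + 4.7·0.40 + 126.7·0.08 + 121.1·0.01 + 126.7·0.61
  = 2.923 + 4.578 + 1.880 + 10.136 + 1.211 + 77.287 = 98.015 m² sabins.
Treatment contributes 75.9·0.81 = 61.479 sabins.
A_after = 98.015 + 61.479 = 159.494 sabins.
Reduction = 10 log₁₀(A_after/A_before) = 10 log₁₀(1.6272) = 2.1 dB.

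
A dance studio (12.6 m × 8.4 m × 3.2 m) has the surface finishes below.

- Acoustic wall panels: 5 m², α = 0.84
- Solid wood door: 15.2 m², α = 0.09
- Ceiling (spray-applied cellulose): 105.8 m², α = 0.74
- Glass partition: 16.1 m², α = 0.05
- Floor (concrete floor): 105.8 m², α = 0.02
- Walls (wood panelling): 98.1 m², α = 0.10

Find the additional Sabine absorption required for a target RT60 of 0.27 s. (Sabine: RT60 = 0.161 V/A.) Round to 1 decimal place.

105.4 sabins

Total absorption A₁ = 5×0.84 + 15.2×0.09 + 105.8×0.74 + 16.1×0.05 + 105.8×0.02 + 98.1×0.10
  = 4.200 + 1.368 + 78.292 + 0.805 + 2.116 + 9.810 = 96.591 m² sabins.
Target A₂ = 0.161·338.688/0.27 = 201.958 sabins (V = 338.688 m³).
ΔA = A₂ − A₁ = 201.958 − 96.591 = 105.4 sabins.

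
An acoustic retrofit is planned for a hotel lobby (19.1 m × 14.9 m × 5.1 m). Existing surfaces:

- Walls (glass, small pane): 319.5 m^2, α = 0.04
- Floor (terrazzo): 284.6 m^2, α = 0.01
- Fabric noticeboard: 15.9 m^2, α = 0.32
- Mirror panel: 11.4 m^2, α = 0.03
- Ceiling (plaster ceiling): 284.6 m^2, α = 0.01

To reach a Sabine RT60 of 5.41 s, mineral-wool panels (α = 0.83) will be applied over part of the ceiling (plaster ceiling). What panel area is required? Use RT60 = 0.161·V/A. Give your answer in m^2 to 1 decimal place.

23.5

A₁ = Σ Sᵢαᵢ = 319.5*0.04 + 284.6*0.01 + 15.9*0.32 + 11.4*0.03 + 284.6*0.01 = 23.902 sabins.
Required A₂ = 0.161·1451.409/5.41 = 43.194 sabins.
ΔA needed = 43.194 − 23.902 = 19.292 sabins.
Net gain per m^2: Δα = 0.83 − 0.01 = 0.82.
Panel area = 19.292 / 0.82 = 23.5 m^2.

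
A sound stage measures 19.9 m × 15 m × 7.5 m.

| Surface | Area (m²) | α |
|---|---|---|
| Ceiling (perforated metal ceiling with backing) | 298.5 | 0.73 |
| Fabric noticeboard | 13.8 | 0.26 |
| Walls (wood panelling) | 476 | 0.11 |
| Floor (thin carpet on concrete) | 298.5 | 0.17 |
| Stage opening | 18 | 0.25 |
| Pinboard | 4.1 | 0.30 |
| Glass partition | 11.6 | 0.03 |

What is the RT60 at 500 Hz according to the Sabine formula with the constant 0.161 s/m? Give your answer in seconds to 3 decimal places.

1.090 s

Total absorption A = 298.5×0.73 + 13.8×0.26 + 476×0.11 + 298.5×0.17 + 18×0.25 + 4.1×0.30 + 11.6×0.03
  = 217.905 + 3.588 + 52.360 + 50.745 + 4.500 + 1.230 + 0.348 = 330.676 m² sabins.
V = 19.9·15·7.5 = 2238.75 m³.
T = 0.161 V/A = 0.161·2238.75/330.676 = 1.090 s.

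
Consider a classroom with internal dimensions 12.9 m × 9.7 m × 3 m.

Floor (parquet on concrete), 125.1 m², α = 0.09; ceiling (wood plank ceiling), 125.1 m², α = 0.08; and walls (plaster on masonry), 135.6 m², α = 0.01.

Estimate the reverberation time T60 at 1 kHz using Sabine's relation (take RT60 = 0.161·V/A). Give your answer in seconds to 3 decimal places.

Total absorption A = 125.1×0.09 + 125.1×0.08 + 135.6×0.01
  = 11.259 + 10.008 + 1.356 = 22.623 m² sabins.
Room volume: 375.39 m³.
RT60 = 0.161 · V / A = 0.161 × 375.39 / 22.623 = 2.672 s.

2.672 s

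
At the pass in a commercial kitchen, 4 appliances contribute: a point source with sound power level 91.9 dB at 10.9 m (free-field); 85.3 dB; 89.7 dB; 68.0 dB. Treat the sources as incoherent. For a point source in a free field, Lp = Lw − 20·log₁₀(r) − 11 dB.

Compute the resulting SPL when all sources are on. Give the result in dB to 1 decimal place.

Source at 10.9 m: Lp = 91.9 − 20·log₁₀(10.9) − 11 = 60.2 dB.
Σ 10^(Lᵢ/10) = 1.279e+09.
L_total = 10·log₁₀(1.279e+09) = 91.1 dB.

91.1 dB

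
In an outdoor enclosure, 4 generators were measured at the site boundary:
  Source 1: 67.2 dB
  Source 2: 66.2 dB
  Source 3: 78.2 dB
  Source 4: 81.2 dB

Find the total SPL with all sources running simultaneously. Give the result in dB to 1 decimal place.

Σ 10^(Lᵢ/10) = 2.073e+08.
L_total = 10·log₁₀(2.073e+08) = 83.2 dB.

83.2 dB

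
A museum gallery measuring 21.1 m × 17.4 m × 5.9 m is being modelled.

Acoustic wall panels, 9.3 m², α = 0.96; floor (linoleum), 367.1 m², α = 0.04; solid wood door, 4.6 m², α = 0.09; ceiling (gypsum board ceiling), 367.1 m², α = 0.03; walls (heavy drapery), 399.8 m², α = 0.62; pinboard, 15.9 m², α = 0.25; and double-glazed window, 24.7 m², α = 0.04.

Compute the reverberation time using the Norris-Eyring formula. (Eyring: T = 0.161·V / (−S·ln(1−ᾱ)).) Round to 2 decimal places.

1.06 seconds

S = Σ Sᵢ = 1188.5 m².
Σ(Sᵢαᵢ) = 9.3×0.96 + 367.1×0.04 + 4.6×0.09 + 367.1×0.03 + 399.8×0.62 + 15.9×0.25 + 24.7×0.04 = 287.878.
ᾱ = 287.878 / 1188.5 = 0.2422.
Eyring denominator: −S ln(1−ᾱ) = 329.614.
V = 21.1 × 17.4 × 5.9 = 2166.126 m³.
RT60 = 0.161 × 2166.126 / 329.614 = 1.06 s.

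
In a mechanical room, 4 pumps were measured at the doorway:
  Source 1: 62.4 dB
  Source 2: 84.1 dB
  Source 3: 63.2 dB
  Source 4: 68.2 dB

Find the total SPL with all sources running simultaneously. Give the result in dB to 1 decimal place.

Converting to relative power and adding: 10^(62.4/10) + 10^(84.1/10) + 10^(63.2/10) + 10^(68.2/10) = 2.675e+08.
L_total = 10·log₁₀(2.675e+08) = 84.3 dB.

84.3 dB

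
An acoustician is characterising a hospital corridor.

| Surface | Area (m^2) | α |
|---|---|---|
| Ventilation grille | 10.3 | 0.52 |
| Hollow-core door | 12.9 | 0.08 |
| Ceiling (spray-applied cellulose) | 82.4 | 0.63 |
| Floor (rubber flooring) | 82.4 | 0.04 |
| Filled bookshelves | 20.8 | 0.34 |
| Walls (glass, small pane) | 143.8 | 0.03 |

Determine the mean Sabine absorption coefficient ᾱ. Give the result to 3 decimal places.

0.207

S = Σ Sᵢ = 10.3 + 12.9 + 82.4 + 82.4 + 20.8 + 143.8 = 352.6 m^2.
Σ(Sᵢαᵢ) = 10.3·0.52 + 12.9·0.08 + 82.4·0.63 + 82.4·0.04 + 20.8·0.34 + 143.8·0.03 = 72.982.
ᾱ = 72.982 / 352.6 = 0.207.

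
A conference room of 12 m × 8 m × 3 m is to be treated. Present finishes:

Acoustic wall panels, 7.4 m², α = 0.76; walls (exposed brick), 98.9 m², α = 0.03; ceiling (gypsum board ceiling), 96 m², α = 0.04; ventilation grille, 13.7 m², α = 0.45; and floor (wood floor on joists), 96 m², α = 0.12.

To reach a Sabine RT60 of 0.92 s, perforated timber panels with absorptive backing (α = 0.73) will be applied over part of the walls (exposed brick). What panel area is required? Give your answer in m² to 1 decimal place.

29.0

Equivalent absorption area: A₁ = 7.4×0.76 + 98.9×0.03 + 96×0.04 + 13.7×0.45 + 96×0.12 = 30.116 m².
V = 288 m³. Target absorption A₂ = 0.161 × 288 / 0.92 = 50.400 sabins.
Absorption to add: 50.400 − 30.116 = 20.284 sabins.
Each m² of panel replacing the walls (exposed brick) adds (0.73 − 0.03) = 0.70 sabins.
Area = ΔA/Δα = 20.284/0.70 = 29.0 m².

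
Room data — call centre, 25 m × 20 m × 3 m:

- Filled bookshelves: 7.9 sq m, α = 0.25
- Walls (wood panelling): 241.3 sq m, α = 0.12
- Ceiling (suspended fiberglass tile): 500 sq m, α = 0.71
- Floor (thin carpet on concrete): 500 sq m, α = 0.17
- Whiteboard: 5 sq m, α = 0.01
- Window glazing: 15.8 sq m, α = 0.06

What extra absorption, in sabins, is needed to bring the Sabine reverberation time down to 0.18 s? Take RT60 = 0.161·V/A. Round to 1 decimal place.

Total absorption A₁ = 7.9·0.25 + 241.3·0.12 + 500·0.71 + 500·0.17 + 5·0.01 + 15.8·0.06
  = 1.975 + 28.956 + 355.000 + 85.000 + 0.050 + 0.948 = 471.929 sq m sabins.
V = 1500 m³. Required absorption A₂ = 0.161 × 1500 / 0.18 = 1341.667 sabins.
ΔA = A₂ − A₁ = 1341.667 − 471.929 = 869.7 sabins.

869.7 sabins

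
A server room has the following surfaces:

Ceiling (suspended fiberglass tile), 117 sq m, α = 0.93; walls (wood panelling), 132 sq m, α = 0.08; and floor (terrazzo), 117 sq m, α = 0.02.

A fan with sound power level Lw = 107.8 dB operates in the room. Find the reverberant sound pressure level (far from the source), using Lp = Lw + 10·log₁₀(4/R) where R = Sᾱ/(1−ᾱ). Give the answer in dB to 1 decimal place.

A = 121.710 sabins; S = 366.0 sq m.
ᾱ = 121.710/366.0 = 0.3325; R = Sᾱ/(1−ᾱ) = 121.710/(1−0.3325) = 182.337 sq m.
Lp = 107.8 + 10·log₁₀(4/182.337) = 107.8 + (-16.59) = 91.2 dB.

91.2 dB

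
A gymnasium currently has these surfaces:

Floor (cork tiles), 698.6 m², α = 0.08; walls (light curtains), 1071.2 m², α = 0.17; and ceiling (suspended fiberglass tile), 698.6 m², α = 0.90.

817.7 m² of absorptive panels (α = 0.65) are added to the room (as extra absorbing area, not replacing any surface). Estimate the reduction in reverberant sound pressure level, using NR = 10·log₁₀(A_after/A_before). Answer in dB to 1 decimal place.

Total absorption A_before = 698.6·0.08 + 1071.2·0.17 + 698.6·0.90
  = 55.888 + 182.104 + 628.740 = 866.732 m² sabins.
Treatment contributes 817.7·0.65 = 531.505 sabins.
A_after = 866.732 + 531.505 = 1398.237 sabins.
Reduction = 10 log₁₀(A_after/A_before) = 10 log₁₀(1.6132) = 2.1 dB.

2.1 dB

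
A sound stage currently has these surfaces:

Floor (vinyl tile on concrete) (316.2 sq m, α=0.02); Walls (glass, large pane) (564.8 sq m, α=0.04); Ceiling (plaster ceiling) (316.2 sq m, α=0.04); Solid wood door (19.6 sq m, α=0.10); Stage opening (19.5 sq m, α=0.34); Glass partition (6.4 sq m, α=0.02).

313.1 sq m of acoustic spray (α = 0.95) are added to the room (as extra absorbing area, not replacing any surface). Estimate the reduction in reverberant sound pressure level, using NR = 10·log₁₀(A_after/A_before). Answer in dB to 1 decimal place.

8.4 dB

A_before = Σ Sᵢαᵢ = 316.2×0.02 + 564.8×0.04 + 316.2×0.04 + 19.6×0.10 + 19.5×0.34 + 6.4×0.02 = 50.282 sabins.
Added absorption = 313.1 × 0.95 = 297.445 sabins.
A_after = 50.282 + 297.445 = 347.727 sabins.
NR = 10·log₁₀(347.727/50.282) = 8.4 dB.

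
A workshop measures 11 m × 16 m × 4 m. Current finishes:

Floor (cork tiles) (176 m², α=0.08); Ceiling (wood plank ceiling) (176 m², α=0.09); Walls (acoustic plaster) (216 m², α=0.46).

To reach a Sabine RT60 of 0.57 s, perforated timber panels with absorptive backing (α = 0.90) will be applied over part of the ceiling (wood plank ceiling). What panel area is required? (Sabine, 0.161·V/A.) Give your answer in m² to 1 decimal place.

85.9

Equivalent absorption area: A₁ = 176×0.08 + 176×0.09 + 216×0.46 = 129.280 m².
Required A₂ = 0.161·704/0.57 = 198.849 sabins.
Absorption to add: 198.849 − 129.280 = 69.569 sabins.
Net gain per m²: Δα = 0.90 − 0.09 = 0.81.
Area = ΔA/Δα = 69.569/0.81 = 85.9 m².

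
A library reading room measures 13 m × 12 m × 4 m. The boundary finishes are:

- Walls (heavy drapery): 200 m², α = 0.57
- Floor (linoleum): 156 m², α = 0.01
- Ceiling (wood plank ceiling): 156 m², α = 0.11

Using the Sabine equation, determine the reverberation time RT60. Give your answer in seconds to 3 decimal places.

0.757 sec

Total absorption A = 200·0.57 + 156·0.01 + 156·0.11
  = 114.000 + 1.560 + 17.160 = 132.720 m² sabins.
V = 13·12·4 = 624 m³.
T = 0.161 V/A = 0.161·624/132.720 = 0.757 s.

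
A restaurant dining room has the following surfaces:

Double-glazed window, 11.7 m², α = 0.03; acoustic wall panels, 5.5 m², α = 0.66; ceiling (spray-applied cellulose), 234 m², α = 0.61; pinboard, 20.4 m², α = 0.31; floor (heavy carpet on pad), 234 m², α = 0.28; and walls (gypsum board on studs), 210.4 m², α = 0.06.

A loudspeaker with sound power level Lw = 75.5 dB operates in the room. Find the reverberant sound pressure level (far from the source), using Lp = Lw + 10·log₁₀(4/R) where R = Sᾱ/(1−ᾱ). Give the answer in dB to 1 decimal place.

56.2 dB

Σ(Sᵢαᵢ) = 11.7·0.03 + 5.5·0.66 + 234·0.61 + 20.4·0.31 + 234·0.28 + 210.4·0.06 = 231.189; total area S = 716.0 m².
ᾱ = 0.3229, so room constant R = A/(1−ᾱ) = 341.440 m².
Lp = 75.5 + 10·log₁₀(4/341.440) = 75.5 + (-19.31) = 56.2 dB.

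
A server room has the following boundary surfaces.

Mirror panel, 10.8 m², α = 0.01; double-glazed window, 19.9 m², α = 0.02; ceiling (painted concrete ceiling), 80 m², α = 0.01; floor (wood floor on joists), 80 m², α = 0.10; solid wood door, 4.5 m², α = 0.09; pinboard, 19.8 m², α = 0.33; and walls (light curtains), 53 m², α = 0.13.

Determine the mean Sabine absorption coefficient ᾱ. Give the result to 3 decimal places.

Total surface area S = 268.0 m².
Weighted sum Σ Sα = 23.135.
ᾱ = A/S = 0.086.

0.086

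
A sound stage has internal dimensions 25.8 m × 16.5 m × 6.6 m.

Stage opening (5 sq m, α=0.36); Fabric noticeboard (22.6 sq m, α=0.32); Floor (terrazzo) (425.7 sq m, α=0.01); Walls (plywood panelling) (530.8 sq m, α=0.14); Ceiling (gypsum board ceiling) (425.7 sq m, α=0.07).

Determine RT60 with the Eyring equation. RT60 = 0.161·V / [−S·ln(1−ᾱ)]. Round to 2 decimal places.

Total surface area S = 5 + 22.6 + 425.7 + 530.8 + 425.7 = 1409.8 sq m.
Σ(Sᵢαᵢ) = 5·0.36 + 22.6·0.32 + 425.7·0.01 + 530.8·0.14 + 425.7·0.07 = 117.400.
ᾱ = 117.400 / 1409.8 = 0.0833.
−S·ln(1−ᾱ) = −1409.8 × ln(1 − 0.0833) = 122.617.
V = 25.8 × 16.5 × 6.6 = 2809.62 m³.
T = 0.161·V/[−S·ln(1−ᾱ)] = 0.161·2809.62/122.617 = 3.69 s.

3.69 sec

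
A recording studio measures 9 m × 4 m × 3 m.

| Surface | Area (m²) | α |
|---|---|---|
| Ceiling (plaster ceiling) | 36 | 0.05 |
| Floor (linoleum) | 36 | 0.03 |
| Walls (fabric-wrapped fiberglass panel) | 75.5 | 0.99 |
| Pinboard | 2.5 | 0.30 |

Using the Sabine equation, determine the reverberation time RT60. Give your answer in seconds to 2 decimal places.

Equivalent absorption area: A = 36·0.05 + 36·0.03 + 75.5·0.99 + 2.5·0.30 = 78.375 m².
Room volume: 108 m³.
RT60 = 0.161 · V / A = 0.161 × 108 / 78.375 = 0.22 s.

0.22 seconds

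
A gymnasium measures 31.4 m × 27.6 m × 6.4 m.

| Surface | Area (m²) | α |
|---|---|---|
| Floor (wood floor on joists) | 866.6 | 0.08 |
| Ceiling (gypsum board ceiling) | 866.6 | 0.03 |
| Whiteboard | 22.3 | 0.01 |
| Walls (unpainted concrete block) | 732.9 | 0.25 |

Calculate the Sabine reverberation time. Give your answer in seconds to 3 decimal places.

3.203 sec

Total absorption A = 866.6·0.08 + 866.6·0.03 + 22.3·0.01 + 732.9·0.25
  = 69.328 + 25.998 + 0.223 + 183.225 = 278.774 m² sabins.
Room volume: 5546.496 m³.
T = 0.161 V/A = 0.161·5546.496/278.774 = 3.203 s.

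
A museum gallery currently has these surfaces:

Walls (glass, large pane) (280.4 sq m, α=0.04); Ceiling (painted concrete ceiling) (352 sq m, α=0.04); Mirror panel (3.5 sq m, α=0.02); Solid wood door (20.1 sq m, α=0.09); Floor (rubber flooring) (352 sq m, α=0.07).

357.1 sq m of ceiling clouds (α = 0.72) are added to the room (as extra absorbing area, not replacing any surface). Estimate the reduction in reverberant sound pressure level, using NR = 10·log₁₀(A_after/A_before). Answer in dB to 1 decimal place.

Summing Sᵢαᵢ: 11.216 + 14.080 + 0.070 + 1.809 + 24.640 → A_before = 51.815 sabins.
Treatment contributes 357.1·0.72 = 257.112 sabins.
A_after = 51.815 + 257.112 = 308.927 sabins.
Reduction = 10 log₁₀(A_after/A_before) = 10 log₁₀(5.9621) = 7.8 dB.

7.8 dB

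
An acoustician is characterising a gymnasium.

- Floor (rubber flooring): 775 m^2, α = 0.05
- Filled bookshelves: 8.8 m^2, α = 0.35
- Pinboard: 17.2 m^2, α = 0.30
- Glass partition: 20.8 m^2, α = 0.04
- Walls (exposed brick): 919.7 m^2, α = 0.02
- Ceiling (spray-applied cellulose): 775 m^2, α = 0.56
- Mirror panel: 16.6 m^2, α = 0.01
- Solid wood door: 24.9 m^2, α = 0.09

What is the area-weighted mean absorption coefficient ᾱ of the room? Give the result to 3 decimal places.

0.196

Total surface area S = 2558.0 m^2.
A = 775×0.05 + 8.8×0.35 + 17.2×0.30 + 20.8×0.04 + 919.7×0.02 + 775×0.56 + 16.6×0.01 + 24.9×0.09 = 502.623 sabins.
ᾱ = 502.623 / 2558.0 = 0.196.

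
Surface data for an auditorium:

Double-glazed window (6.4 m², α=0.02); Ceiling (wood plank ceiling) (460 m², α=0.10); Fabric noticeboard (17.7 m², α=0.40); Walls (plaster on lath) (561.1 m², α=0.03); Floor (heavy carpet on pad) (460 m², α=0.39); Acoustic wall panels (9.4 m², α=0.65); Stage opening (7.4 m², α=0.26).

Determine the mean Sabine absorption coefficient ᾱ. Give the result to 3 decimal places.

S = Σ Sᵢ = 6.4 + 460 + 17.7 + 561.1 + 460 + 9.4 + 7.4 = 1522.0 m².
A = 6.4·0.02 + 460·0.10 + 17.7·0.40 + 561.1·0.03 + 460·0.39 + 9.4·0.65 + 7.4·0.26 = 257.475 sabins.
ᾱ = A/S = 0.169.

0.169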